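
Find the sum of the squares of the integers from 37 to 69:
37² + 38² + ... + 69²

Use ∑_{k=1}^{n} k² = n(n+1)(2n+1)/6, then subtract the first 36 terms.
∑_{k=1}^{69} k² = 69×70×139/6 = 111895
∑_{k=1}^{36} k² = 36×37×73/6 = 16206
∑_{k=37}^{69} k² = 111895 - 16206 = 95689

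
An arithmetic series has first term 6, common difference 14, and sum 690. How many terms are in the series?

Using S = n/2 × [2a + (n-1)d]
690 = n/2 × [2(6) + (n-1)(14)]
690 = n/2 × [12 + 14n - 14]
1380 = n × [-2 + 14n]
14n² + (-2)n - 1380 = 0
Discriminant: Δ = (-2)² - 4(14)(-1380) = 4 + 77280 = 77284
√Δ = 278
n = [-(-2) + √Δ] / (2·14) = (2 + 278) / 28 = 280 / 28 = 10
(The negative root is discarded since n must be a positive integer.)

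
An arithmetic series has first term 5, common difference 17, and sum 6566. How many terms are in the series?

Using S = n/2 × [2a + (n-1)d]
6566 = n/2 × [2(5) + (n-1)(17)]
6566 = n/2 × [10 + 17n - 17]
13132 = n × [-7 + 17n]
17n² + (-7)n - 13132 = 0
Discriminant: Δ = (-7)² - 4(17)(-13132) = 49 + 892976 = 893025
√Δ = 945
n = [-(-7) + √Δ] / (2·17) = (7 + 945) / 34 = 952 / 34 = 28
(The negative root is discarded since n must be a positive integer.)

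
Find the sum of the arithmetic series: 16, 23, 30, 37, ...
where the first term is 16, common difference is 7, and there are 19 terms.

Sₙ = n/2 × (first + last)
Last term = a + (n-1)d = 16 + (19-1)×7 = 142
S_19 = 19/2 × (16 + 142)
S_19 = 19/2 × 158 = 1501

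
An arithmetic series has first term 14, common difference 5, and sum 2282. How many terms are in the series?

Using S = n/2 × [2a + (n-1)d]
2282 = n/2 × [2(14) + (n-1)(5)]
2282 = n/2 × [28 + 5n - 5]
4564 = n × [23 + 5n]
5n² + (23)n - 4564 = 0
Discriminant: Δ = (23)² - 4(5)(-4564) = 529 + 91280 = 91809
√Δ = 303
n = [-(23) + √Δ] / (2·5) = (-23 + 303) / 10 = 280 / 10 = 28
(The negative root is discarded since n must be a positive integer.)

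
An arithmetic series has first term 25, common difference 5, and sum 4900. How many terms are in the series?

Using S = n/2 × [2a + (n-1)d]
4900 = n/2 × [2(25) + (n-1)(5)]
4900 = n/2 × [50 + 5n - 5]
9800 = n × [45 + 5n]
5n² + (45)n - 9800 = 0
Discriminant: Δ = (45)² - 4(5)(-9800) = 2025 + 196000 = 198025
√Δ = 445
n = [-(45) + √Δ] / (2·5) = (-45 + 445) / 10 = 400 / 10 = 40
(The negative root is discarded since n must be a positive integer.)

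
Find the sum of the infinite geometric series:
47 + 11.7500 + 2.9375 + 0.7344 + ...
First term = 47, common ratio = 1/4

For |r| < 1, S = a / (1 - r)
S = 47 / (1 - (1/4))
S = 47 / (3/4)
S = 188/3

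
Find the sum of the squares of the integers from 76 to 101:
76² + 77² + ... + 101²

Use ∑_{k=1}^{n} k² = n(n+1)(2n+1)/6, then subtract the first 75 terms.
∑_{k=1}^{101} k² = 101×102×203/6 = 348551
∑_{k=1}^{75} k² = 75×76×151/6 = 143450
∑_{k=76}^{101} k² = 348551 - 143450 = 205101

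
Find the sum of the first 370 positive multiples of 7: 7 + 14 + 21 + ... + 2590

Factor out 7: = 7(1 + 2 + ... + 370) = 7 × n(n+1)/2
= 7 × 370×371/2
= 7 × 68635
= 480445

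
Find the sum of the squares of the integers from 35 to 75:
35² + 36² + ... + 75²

Use ∑_{k=1}^{n} k² = n(n+1)(2n+1)/6, then subtract the first 34 terms.
∑_{k=1}^{75} k² = 75×76×151/6 = 143450
∑_{k=1}^{34} k² = 34×35×69/6 = 13685
∑_{k=35}^{75} k² = 143450 - 13685 = 129765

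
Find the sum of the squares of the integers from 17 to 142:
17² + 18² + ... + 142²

Use ∑_{k=1}^{n} k² = n(n+1)(2n+1)/6, then subtract the first 16 terms.
∑_{k=1}^{142} k² = 142×143×285/6 = 964535
∑_{k=1}^{16} k² = 16×17×33/6 = 1496
∑_{k=17}^{142} k² = 964535 - 1496 = 963039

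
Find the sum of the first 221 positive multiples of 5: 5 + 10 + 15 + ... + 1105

Factor out 5: = 5(1 + 2 + ... + 221) = 5 × n(n+1)/2
= 5 × 221×222/2
= 5 × 24531
= 122655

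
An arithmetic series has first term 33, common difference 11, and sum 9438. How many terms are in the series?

Using S = n/2 × [2a + (n-1)d]
9438 = n/2 × [2(33) + (n-1)(11)]
9438 = n/2 × [66 + 11n - 11]
18876 = n × [55 + 11n]
11n² + (55)n - 18876 = 0
Discriminant: Δ = (55)² - 4(11)(-18876) = 3025 + 830544 = 833569
√Δ = 913
n = [-(55) + √Δ] / (2·11) = (-55 + 913) / 22 = 858 / 22 = 39
(The negative root is discarded since n must be a positive integer.)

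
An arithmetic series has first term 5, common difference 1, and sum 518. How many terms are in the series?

Using S = n/2 × [2a + (n-1)d]
518 = n/2 × [2(5) + (n-1)(1)]
518 = n/2 × [10 + 1n - 1]
1036 = n × [9 + 1n]
1n² + (9)n - 1036 = 0
Discriminant: Δ = (9)² - 4(1)(-1036) = 81 + 4144 = 4225
√Δ = 65
n = [-(9) + √Δ] / (2·1) = (-9 + 65) / 2 = 56 / 2 = 28
(The negative root is discarded since n must be a positive integer.)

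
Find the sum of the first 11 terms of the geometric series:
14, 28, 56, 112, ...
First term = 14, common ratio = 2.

Sₙ = a(1 - rⁿ) / (1 - r)
S_11 = 14(1 - 2^11) / (1 - 2)
S_11 = 14(1 - 2048) / (-1)
S_11 = 28658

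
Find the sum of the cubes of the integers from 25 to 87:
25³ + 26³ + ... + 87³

Use ∑_{k=1}^{n} k³ = [n(n+1)/2]², then subtract the first 24 terms.
∑_{k=1}^{87} k³ = [87×88/2]² = 3828² = 14653584
∑_{k=1}^{24} k³ = [24×25/2]² = 300² = 90000
∑_{k=25}^{87} k³ = 14653584 - 90000 = 14563584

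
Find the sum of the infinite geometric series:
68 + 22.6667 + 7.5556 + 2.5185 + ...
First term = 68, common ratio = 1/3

For |r| < 1, S = a / (1 - r)
S = 68 / (1 - (1/3))
S = 68 / (2/3)
S = 102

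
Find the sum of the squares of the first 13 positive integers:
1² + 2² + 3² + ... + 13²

Formula: ∑k² = n(n+1)(2n+1)/6
= 13×14×27/6
= 4914/6
= 819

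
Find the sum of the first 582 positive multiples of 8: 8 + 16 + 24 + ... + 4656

Factor out 8: = 8(1 + 2 + ... + 582) = 8 × n(n+1)/2
= 8 × 582×583/2
= 8 × 169653
= 1357224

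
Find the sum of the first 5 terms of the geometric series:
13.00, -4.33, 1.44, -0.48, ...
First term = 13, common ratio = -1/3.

Sₙ = a(1 - rⁿ) / (1 - r)
S_5 = 13(1 - (-1/3)^5) / (1 - (-1/3))
S_5 = 13(1 - (-1/243)) / (4/3)
S_5 = 793/81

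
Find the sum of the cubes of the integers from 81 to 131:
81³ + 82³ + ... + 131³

Use ∑_{k=1}^{n} k³ = [n(n+1)/2]², then subtract the first 80 terms.
∑_{k=1}^{131} k³ = [131×132/2]² = 8646² = 74753316
∑_{k=1}^{80} k³ = [80×81/2]² = 3240² = 10497600
∑_{k=81}^{131} k³ = 74753316 - 10497600 = 64255716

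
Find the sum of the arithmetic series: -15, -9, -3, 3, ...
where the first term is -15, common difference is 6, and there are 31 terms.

Sₙ = n/2 × (first + last)
Last term = a + (n-1)d = -15 + (31-1)×6 = 165
S_31 = 31/2 × (-15 + 165)
S_31 = 31/2 × 150 = 2325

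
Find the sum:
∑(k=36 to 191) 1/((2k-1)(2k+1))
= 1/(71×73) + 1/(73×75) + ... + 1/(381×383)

Partial fractions: 1/((2k-1)(2k+1)) = (1/2)[1/(2k-1) - 1/(2k+1)]
The series telescopes:
= (1/2)[1/71 - 1/383]
= 156/27193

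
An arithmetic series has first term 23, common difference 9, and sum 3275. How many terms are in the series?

Using S = n/2 × [2a + (n-1)d]
3275 = n/2 × [2(23) + (n-1)(9)]
3275 = n/2 × [46 + 9n - 9]
6550 = n × [37 + 9n]
9n² + (37)n - 6550 = 0
Discriminant: Δ = (37)² - 4(9)(-6550) = 1369 + 235800 = 237169
√Δ = 487
n = [-(37) + √Δ] / (2·9) = (-37 + 487) / 18 = 450 / 18 = 25
(The negative root is discarded since n must be a positive integer.)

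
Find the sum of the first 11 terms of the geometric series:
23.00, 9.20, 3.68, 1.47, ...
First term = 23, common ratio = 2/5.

Sₙ = a(1 - rⁿ) / (1 - r)
S_11 = 23(1 - (2/5)^11) / (1 - (2/5))
S_11 = 23(1 - (2048/48828125)) / (3/5)
S_11 = 374333257/9765625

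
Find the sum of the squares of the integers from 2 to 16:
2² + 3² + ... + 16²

Use ∑_{k=1}^{n} k² = n(n+1)(2n+1)/6, then subtract the first 1 terms.
∑_{k=1}^{16} k² = 16×17×33/6 = 1496
∑_{k=1}^{1} k² = 1×2×3/6 = 1
∑_{k=2}^{16} k² = 1496 - 1 = 1495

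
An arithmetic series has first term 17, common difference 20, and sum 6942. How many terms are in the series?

Using S = n/2 × [2a + (n-1)d]
6942 = n/2 × [2(17) + (n-1)(20)]
6942 = n/2 × [34 + 20n - 20]
13884 = n × [14 + 20n]
20n² + (14)n - 13884 = 0
Discriminant: Δ = (14)² - 4(20)(-13884) = 196 + 1110720 = 1110916
√Δ = 1054
n = [-(14) + √Δ] / (2·20) = (-14 + 1054) / 40 = 1040 / 40 = 26
(The negative root is discarded since n must be a positive integer.)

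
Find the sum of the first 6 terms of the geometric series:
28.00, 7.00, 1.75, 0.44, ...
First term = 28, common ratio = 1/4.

Sₙ = a(1 - rⁿ) / (1 - r)
S_6 = 28(1 - (1/4)^6) / (1 - (1/4))
S_6 = 28(1 - (1/4096)) / (3/4)
S_6 = 9555/256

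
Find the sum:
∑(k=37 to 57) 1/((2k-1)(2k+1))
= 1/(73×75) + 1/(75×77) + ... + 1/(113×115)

Partial fractions: 1/((2k-1)(2k+1)) = (1/2)[1/(2k-1) - 1/(2k+1)]
The series telescopes:
= (1/2)[1/73 - 1/115]
= 21/8395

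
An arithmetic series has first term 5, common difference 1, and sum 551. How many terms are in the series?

Using S = n/2 × [2a + (n-1)d]
551 = n/2 × [2(5) + (n-1)(1)]
551 = n/2 × [10 + 1n - 1]
1102 = n × [9 + 1n]
1n² + (9)n - 1102 = 0
Discriminant: Δ = (9)² - 4(1)(-1102) = 81 + 4408 = 4489
√Δ = 67
n = [-(9) + √Δ] / (2·1) = (-9 + 67) / 2 = 58 / 2 = 29
(The negative root is discarded since n must be a positive integer.)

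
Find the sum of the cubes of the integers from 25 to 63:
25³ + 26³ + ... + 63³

Use ∑_{k=1}^{n} k³ = [n(n+1)/2]², then subtract the first 24 terms.
∑_{k=1}^{63} k³ = [63×64/2]² = 2016² = 4064256
∑_{k=1}^{24} k³ = [24×25/2]² = 300² = 90000
∑_{k=25}^{63} k³ = 4064256 - 90000 = 3974256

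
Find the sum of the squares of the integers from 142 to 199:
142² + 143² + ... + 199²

Use ∑_{k=1}^{n} k² = n(n+1)(2n+1)/6, then subtract the first 141 terms.
∑_{k=1}^{199} k² = 199×200×399/6 = 2646700
∑_{k=1}^{141} k² = 141×142×283/6 = 944371
∑_{k=142}^{199} k² = 2646700 - 944371 = 1702329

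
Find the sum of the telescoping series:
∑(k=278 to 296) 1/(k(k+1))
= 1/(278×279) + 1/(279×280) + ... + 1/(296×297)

Partial fractions: 1/(k(k+1)) = 1/k - 1/(k+1)
The series telescopes:
= (1/278 - 1/279) + (1/279 - 1/280) + ... + (1/296 - 1/297)
= 1/278 - 1/297
= 19/82566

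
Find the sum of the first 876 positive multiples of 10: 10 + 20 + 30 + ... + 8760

Factor out 10: = 10(1 + 2 + ... + 876) = 10 × n(n+1)/2
= 10 × 876×877/2
= 10 × 384126
= 3841260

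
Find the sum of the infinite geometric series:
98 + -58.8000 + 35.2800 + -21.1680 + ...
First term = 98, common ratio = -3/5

For |r| < 1, S = a / (1 - r)
S = 98 / (1 - (-3/5))
S = 98 / (8/5)
S = 245/4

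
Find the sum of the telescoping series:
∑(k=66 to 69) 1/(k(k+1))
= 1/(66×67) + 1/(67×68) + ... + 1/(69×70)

Partial fractions: 1/(k(k+1)) = 1/k - 1/(k+1)
The series telescopes:
= (1/66 - 1/67) + (1/67 - 1/68) + ... + (1/69 - 1/70)
= 1/66 - 1/70
= 1/1155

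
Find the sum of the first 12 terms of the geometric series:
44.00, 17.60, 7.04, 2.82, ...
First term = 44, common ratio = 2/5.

Sₙ = a(1 - rⁿ) / (1 - r)
S_12 = 44(1 - (2/5)^12) / (1 - (2/5))
S_12 = 44(1 - (4096/244140625)) / (3/5)
S_12 = 3580669092/48828125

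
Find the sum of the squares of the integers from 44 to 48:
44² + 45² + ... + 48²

Use ∑_{k=1}^{n} k² = n(n+1)(2n+1)/6, then subtract the first 43 terms.
∑_{k=1}^{48} k² = 48×49×97/6 = 38024
∑_{k=1}^{43} k² = 43×44×87/6 = 27434
∑_{k=44}^{48} k² = 38024 - 27434 = 10590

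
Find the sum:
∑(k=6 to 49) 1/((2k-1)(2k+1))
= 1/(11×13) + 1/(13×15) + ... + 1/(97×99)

Partial fractions: 1/((2k-1)(2k+1)) = (1/2)[1/(2k-1) - 1/(2k+1)]
The series telescopes:
= (1/2)[1/11 - 1/99]
= 4/99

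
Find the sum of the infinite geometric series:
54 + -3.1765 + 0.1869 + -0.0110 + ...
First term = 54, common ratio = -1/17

For |r| < 1, S = a / (1 - r)
S = 54 / (1 - (-1/17))
S = 54 / (18/17)
S = 51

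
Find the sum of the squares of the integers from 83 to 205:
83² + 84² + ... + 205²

Use ∑_{k=1}^{n} k² = n(n+1)(2n+1)/6, then subtract the first 82 terms.
∑_{k=1}^{205} k² = 205×206×411/6 = 2892755
∑_{k=1}^{82} k² = 82×83×165/6 = 187165
∑_{k=83}^{205} k² = 2892755 - 187165 = 2705590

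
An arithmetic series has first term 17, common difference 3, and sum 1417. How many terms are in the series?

Using S = n/2 × [2a + (n-1)d]
1417 = n/2 × [2(17) + (n-1)(3)]
1417 = n/2 × [34 + 3n - 3]
2834 = n × [31 + 3n]
3n² + (31)n - 2834 = 0
Discriminant: Δ = (31)² - 4(3)(-2834) = 961 + 34008 = 34969
√Δ = 187
n = [-(31) + √Δ] / (2·3) = (-31 + 187) / 6 = 156 / 6 = 26
(The negative root is discarded since n must be a positive integer.)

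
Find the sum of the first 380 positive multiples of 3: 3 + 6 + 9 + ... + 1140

Factor out 3: = 3(1 + 2 + ... + 380) = 3 × n(n+1)/2
= 3 × 380×381/2
= 3 × 72390
= 217170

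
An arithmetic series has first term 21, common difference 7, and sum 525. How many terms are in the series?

Using S = n/2 × [2a + (n-1)d]
525 = n/2 × [2(21) + (n-1)(7)]
525 = n/2 × [42 + 7n - 7]
1050 = n × [35 + 7n]
7n² + (35)n - 1050 = 0
Discriminant: Δ = (35)² - 4(7)(-1050) = 1225 + 29400 = 30625
√Δ = 175
n = [-(35) + √Δ] / (2·7) = (-35 + 175) / 14 = 140 / 14 = 10
(The negative root is discarded since n must be a positive integer.)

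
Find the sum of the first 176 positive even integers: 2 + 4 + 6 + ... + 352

Sum of first n even numbers = n(n+1)
= 176×177
= 31152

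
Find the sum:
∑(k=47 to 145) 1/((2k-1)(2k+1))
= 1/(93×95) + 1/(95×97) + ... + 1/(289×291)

Partial fractions: 1/((2k-1)(2k+1)) = (1/2)[1/(2k-1) - 1/(2k+1)]
The series telescopes:
= (1/2)[1/93 - 1/291]
= 11/3007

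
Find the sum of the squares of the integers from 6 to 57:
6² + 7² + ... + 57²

Use ∑_{k=1}^{n} k² = n(n+1)(2n+1)/6, then subtract the first 5 terms.
∑_{k=1}^{57} k² = 57×58×115/6 = 63365
∑_{k=1}^{5} k² = 5×6×11/6 = 55
∑_{k=6}^{57} k² = 63365 - 55 = 63310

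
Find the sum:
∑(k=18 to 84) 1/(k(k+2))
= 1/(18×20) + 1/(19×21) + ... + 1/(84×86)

Partial fractions: 1/(k(k+2)) = (1/2)[1/k - 1/(k+2)]
Telescoping leaves the first two and last two terms:
= (1/2)[1/18 + 1/19 - 1/85 - 1/86]
= 52997/1250010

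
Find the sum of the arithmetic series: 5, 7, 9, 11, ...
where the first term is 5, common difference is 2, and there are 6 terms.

Sₙ = n/2 × (first + last)
Last term = a + (n-1)d = 5 + (6-1)×2 = 15
S_6 = 6/2 × (5 + 15)
S_6 = 6/2 × 20 = 60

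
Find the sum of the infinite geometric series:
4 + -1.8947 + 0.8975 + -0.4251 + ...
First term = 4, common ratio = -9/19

For |r| < 1, S = a / (1 - r)
S = 4 / (1 - (-9/19))
S = 4 / (28/19)
S = 19/7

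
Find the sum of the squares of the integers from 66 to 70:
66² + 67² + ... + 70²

Use ∑_{k=1}^{n} k² = n(n+1)(2n+1)/6, then subtract the first 65 terms.
∑_{k=1}^{70} k² = 70×71×141/6 = 116795
∑_{k=1}^{65} k² = 65×66×131/6 = 93665
∑_{k=66}^{70} k² = 116795 - 93665 = 23130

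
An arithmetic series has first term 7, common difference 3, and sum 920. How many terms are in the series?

Using S = n/2 × [2a + (n-1)d]
920 = n/2 × [2(7) + (n-1)(3)]
920 = n/2 × [14 + 3n - 3]
1840 = n × [11 + 3n]
3n² + (11)n - 1840 = 0
Discriminant: Δ = (11)² - 4(3)(-1840) = 121 + 22080 = 22201
√Δ = 149
n = [-(11) + √Δ] / (2·3) = (-11 + 149) / 6 = 138 / 6 = 23
(The negative root is discarded since n must be a positive integer.)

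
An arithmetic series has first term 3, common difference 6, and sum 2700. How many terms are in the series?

Using S = n/2 × [2a + (n-1)d]
2700 = n/2 × [2(3) + (n-1)(6)]
2700 = n/2 × [6 + 6n - 6]
5400 = n × [0 + 6n]
6n² + (0)n - 5400 = 0
Discriminant: Δ = (0)² - 4(6)(-5400) = 0 + 129600 = 129600
√Δ = 360
n = [-(0) + √Δ] / (2·6) = (0 + 360) / 12 = 360 / 12 = 30
(The negative root is discarded since n must be a positive integer.)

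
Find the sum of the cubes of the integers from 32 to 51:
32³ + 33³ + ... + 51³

Use ∑_{k=1}^{n} k³ = [n(n+1)/2]², then subtract the first 31 terms.
∑_{k=1}^{51} k³ = [51×52/2]² = 1326² = 1758276
∑_{k=1}^{31} k³ = [31×32/2]² = 496² = 246016
∑_{k=32}^{51} k³ = 1758276 - 246016 = 1512260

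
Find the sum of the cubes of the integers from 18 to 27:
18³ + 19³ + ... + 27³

Use ∑_{k=1}^{n} k³ = [n(n+1)/2]², then subtract the first 17 terms.
∑_{k=1}^{27} k³ = [27×28/2]² = 378² = 142884
∑_{k=1}^{17} k³ = [17×18/2]² = 153² = 23409
∑_{k=18}^{27} k³ = 142884 - 23409 = 119475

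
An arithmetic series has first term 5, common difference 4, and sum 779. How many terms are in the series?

Using S = n/2 × [2a + (n-1)d]
779 = n/2 × [2(5) + (n-1)(4)]
779 = n/2 × [10 + 4n - 4]
1558 = n × [6 + 4n]
4n² + (6)n - 1558 = 0
Discriminant: Δ = (6)² - 4(4)(-1558) = 36 + 24928 = 24964
√Δ = 158
n = [-(6) + √Δ] / (2·4) = (-6 + 158) / 8 = 152 / 8 = 19
(The negative root is discarded since n must be a positive integer.)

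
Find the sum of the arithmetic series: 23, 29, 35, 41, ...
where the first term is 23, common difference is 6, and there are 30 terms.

Sₙ = n/2 × (first + last)
Last term = a + (n-1)d = 23 + (30-1)×6 = 197
S_30 = 30/2 × (23 + 197)
S_30 = 30/2 × 220 = 3300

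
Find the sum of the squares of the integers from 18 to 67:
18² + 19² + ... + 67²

Use ∑_{k=1}^{n} k² = n(n+1)(2n+1)/6, then subtract the first 17 terms.
∑_{k=1}^{67} k² = 67×68×135/6 = 102510
∑_{k=1}^{17} k² = 17×18×35/6 = 1785
∑_{k=18}^{67} k² = 102510 - 1785 = 100725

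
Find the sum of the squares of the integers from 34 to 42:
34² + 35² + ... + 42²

Use ∑_{k=1}^{n} k² = n(n+1)(2n+1)/6, then subtract the first 33 terms.
∑_{k=1}^{42} k² = 42×43×85/6 = 25585
∑_{k=1}^{33} k² = 33×34×67/6 = 12529
∑_{k=34}^{42} k² = 25585 - 12529 = 13056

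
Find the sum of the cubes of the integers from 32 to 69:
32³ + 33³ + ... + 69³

Use ∑_{k=1}^{n} k³ = [n(n+1)/2]², then subtract the first 31 terms.
∑_{k=1}^{69} k³ = [69×70/2]² = 2415² = 5832225
∑_{k=1}^{31} k³ = [31×32/2]² = 496² = 246016
∑_{k=32}^{69} k³ = 5832225 - 246016 = 5586209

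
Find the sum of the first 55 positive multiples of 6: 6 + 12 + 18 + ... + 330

Factor out 6: = 6(1 + 2 + ... + 55) = 6 × n(n+1)/2
= 6 × 55×56/2
= 6 × 1540
= 9240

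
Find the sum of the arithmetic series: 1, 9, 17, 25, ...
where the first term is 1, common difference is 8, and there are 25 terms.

Sₙ = n/2 × (first + last)
Last term = a + (n-1)d = 1 + (25-1)×8 = 193
S_25 = 25/2 × (1 + 193)
S_25 = 25/2 × 194 = 2425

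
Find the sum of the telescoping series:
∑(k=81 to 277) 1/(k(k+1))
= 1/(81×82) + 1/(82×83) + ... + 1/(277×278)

Partial fractions: 1/(k(k+1)) = 1/k - 1/(k+1)
The series telescopes:
= (1/81 - 1/82) + (1/82 - 1/83) + ... + (1/277 - 1/278)
= 1/81 - 1/278
= 197/22518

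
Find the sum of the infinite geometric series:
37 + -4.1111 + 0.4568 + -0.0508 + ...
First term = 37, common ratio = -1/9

For |r| < 1, S = a / (1 - r)
S = 37 / (1 - (-1/9))
S = 37 / (10/9)
S = 333/10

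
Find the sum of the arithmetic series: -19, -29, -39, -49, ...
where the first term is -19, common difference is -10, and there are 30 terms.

Sₙ = n/2 × (first + last)
Last term = a + (n-1)d = -19 + (30-1)×(-10) = -309
S_30 = 30/2 × (-19 + (-309))
S_30 = 30/2 × (-328) = -4920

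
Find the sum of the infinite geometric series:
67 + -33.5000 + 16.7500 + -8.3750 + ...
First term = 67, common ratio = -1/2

For |r| < 1, S = a / (1 - r)
S = 67 / (1 - (-1/2))
S = 67 / (3/2)
S = 134/3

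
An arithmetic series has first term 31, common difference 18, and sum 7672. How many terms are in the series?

Using S = n/2 × [2a + (n-1)d]
7672 = n/2 × [2(31) + (n-1)(18)]
7672 = n/2 × [62 + 18n - 18]
15344 = n × [44 + 18n]
18n² + (44)n - 15344 = 0
Discriminant: Δ = (44)² - 4(18)(-15344) = 1936 + 1104768 = 1106704
√Δ = 1052
n = [-(44) + √Δ] / (2·18) = (-44 + 1052) / 36 = 1008 / 36 = 28
(The negative root is discarded since n must be a positive integer.)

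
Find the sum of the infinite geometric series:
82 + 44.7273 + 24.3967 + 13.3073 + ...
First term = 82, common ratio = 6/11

For |r| < 1, S = a / (1 - r)
S = 82 / (1 - (6/11))
S = 82 / (5/11)
S = 902/5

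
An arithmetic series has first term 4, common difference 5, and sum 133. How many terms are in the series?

Using S = n/2 × [2a + (n-1)d]
133 = n/2 × [2(4) + (n-1)(5)]
133 = n/2 × [8 + 5n - 5]
266 = n × [3 + 5n]
5n² + (3)n - 266 = 0
Discriminant: Δ = (3)² - 4(5)(-266) = 9 + 5320 = 5329
√Δ = 73
n = [-(3) + √Δ] / (2·5) = (-3 + 73) / 10 = 70 / 10 = 7
(The negative root is discarded since n must be a positive integer.)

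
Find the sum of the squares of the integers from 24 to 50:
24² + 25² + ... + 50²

Use ∑_{k=1}^{n} k² = n(n+1)(2n+1)/6, then subtract the first 23 terms.
∑_{k=1}^{50} k² = 50×51×101/6 = 42925
∑_{k=1}^{23} k² = 23×24×47/6 = 4324
∑_{k=24}^{50} k² = 42925 - 4324 = 38601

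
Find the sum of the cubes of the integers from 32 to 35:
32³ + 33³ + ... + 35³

Use ∑_{k=1}^{n} k³ = [n(n+1)/2]², then subtract the first 31 terms.
∑_{k=1}^{35} k³ = [35×36/2]² = 630² = 396900
∑_{k=1}^{31} k³ = [31×32/2]² = 496² = 246016
∑_{k=32}^{35} k³ = 396900 - 246016 = 150884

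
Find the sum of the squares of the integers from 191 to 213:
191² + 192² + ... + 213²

Use ∑_{k=1}^{n} k² = n(n+1)(2n+1)/6, then subtract the first 190 terms.
∑_{k=1}^{213} k² = 213×214×427/6 = 3243919
∑_{k=1}^{190} k² = 190×191×381/6 = 2304415
∑_{k=191}^{213} k² = 3243919 - 2304415 = 939504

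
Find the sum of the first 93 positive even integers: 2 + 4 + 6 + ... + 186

Sum of first n even numbers = n(n+1)
= 93×94
= 8742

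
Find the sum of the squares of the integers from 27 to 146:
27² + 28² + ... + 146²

Use ∑_{k=1}^{n} k² = n(n+1)(2n+1)/6, then subtract the first 26 terms.
∑_{k=1}^{146} k² = 146×147×293/6 = 1048061
∑_{k=1}^{26} k² = 26×27×53/6 = 6201
∑_{k=27}^{146} k² = 1048061 - 6201 = 1041860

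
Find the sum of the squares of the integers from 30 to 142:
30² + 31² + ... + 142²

Use ∑_{k=1}^{n} k² = n(n+1)(2n+1)/6, then subtract the first 29 terms.
∑_{k=1}^{142} k² = 142×143×285/6 = 964535
∑_{k=1}^{29} k² = 29×30×59/6 = 8555
∑_{k=30}^{142} k² = 964535 - 8555 = 955980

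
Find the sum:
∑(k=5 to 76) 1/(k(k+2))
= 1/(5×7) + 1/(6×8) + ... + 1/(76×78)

Partial fractions: 1/(k(k+2)) = (1/2)[1/k - 1/(k+2)]
Telescoping leaves the first two and last two terms:
= (1/2)[1/5 + 1/6 - 1/77 - 1/78]
= 853/5005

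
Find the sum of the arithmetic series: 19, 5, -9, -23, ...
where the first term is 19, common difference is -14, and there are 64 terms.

Sₙ = n/2 × (first + last)
Last term = a + (n-1)d = 19 + (64-1)×(-14) = -863
S_64 = 64/2 × (19 + (-863))
S_64 = 64/2 × (-844) = -27008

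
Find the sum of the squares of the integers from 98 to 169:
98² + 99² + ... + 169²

Use ∑_{k=1}^{n} k² = n(n+1)(2n+1)/6, then subtract the first 97 terms.
∑_{k=1}^{169} k² = 169×170×339/6 = 1623245
∑_{k=1}^{97} k² = 97×98×195/6 = 308945
∑_{k=98}^{169} k² = 1623245 - 308945 = 1314300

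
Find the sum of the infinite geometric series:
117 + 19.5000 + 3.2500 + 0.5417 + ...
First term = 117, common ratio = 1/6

For |r| < 1, S = a / (1 - r)
S = 117 / (1 - (1/6))
S = 117 / (5/6)
S = 702/5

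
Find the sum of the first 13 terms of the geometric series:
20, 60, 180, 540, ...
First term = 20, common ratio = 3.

Sₙ = a(1 - rⁿ) / (1 - r)
S_13 = 20(1 - 3^13) / (1 - 3)
S_13 = 20(1 - 1594323) / (-2)
S_13 = 15943220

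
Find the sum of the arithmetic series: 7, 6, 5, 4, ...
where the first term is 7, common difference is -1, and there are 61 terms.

Sₙ = n/2 × (first + last)
Last term = a + (n-1)d = 7 + (61-1)×(-1) = -53
S_61 = 61/2 × (7 + (-53))
S_61 = 61/2 × (-46) = -1403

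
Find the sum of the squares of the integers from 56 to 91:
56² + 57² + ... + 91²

Use ∑_{k=1}^{n} k² = n(n+1)(2n+1)/6, then subtract the first 55 terms.
∑_{k=1}^{91} k² = 91×92×183/6 = 255346
∑_{k=1}^{55} k² = 55×56×111/6 = 56980
∑_{k=56}^{91} k² = 255346 - 56980 = 198366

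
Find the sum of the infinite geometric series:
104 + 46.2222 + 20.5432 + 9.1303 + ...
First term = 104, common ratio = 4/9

For |r| < 1, S = a / (1 - r)
S = 104 / (1 - (4/9))
S = 104 / (5/9)
S = 936/5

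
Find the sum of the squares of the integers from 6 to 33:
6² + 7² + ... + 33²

Use ∑_{k=1}^{n} k² = n(n+1)(2n+1)/6, then subtract the first 5 terms.
∑_{k=1}^{33} k² = 33×34×67/6 = 12529
∑_{k=1}^{5} k² = 5×6×11/6 = 55
∑_{k=6}^{33} k² = 12529 - 55 = 12474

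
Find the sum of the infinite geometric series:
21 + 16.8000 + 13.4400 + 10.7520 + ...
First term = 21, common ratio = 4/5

For |r| < 1, S = a / (1 - r)
S = 21 / (1 - (4/5))
S = 21 / (1/5)
S = 105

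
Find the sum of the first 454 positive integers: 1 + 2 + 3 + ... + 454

Formula: ∑k = n(n+1)/2
= 454×455/2
= 206570/2
= 103285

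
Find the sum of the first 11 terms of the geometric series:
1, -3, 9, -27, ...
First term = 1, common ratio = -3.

Sₙ = a(1 - rⁿ) / (1 - r)
S_11 = 1(1 - (-3)^11) / (1 - (-3))
S_11 = 1(1 - (-177147)) / (4)
S_11 = 44287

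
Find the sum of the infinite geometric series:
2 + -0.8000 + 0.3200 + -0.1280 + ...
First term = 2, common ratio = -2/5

For |r| < 1, S = a / (1 - r)
S = 2 / (1 - (-2/5))
S = 2 / (7/5)
S = 10/7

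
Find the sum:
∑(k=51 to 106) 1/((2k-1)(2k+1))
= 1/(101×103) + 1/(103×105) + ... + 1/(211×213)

Partial fractions: 1/((2k-1)(2k+1)) = (1/2)[1/(2k-1) - 1/(2k+1)]
The series telescopes:
= (1/2)[1/101 - 1/213]
= 56/21513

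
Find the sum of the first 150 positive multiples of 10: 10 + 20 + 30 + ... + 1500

Factor out 10: = 10(1 + 2 + ... + 150) = 10 × n(n+1)/2
= 10 × 150×151/2
= 10 × 11325
= 113250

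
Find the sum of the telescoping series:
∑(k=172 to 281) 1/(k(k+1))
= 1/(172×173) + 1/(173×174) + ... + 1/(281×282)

Partial fractions: 1/(k(k+1)) = 1/k - 1/(k+1)
The series telescopes:
= (1/172 - 1/173) + (1/173 - 1/174) + ... + (1/281 - 1/282)
= 1/172 - 1/282
= 55/24252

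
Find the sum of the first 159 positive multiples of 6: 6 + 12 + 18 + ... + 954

Factor out 6: = 6(1 + 2 + ... + 159) = 6 × n(n+1)/2
= 6 × 159×160/2
= 6 × 12720
= 76320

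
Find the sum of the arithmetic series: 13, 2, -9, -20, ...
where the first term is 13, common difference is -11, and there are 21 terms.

Sₙ = n/2 × (first + last)
Last term = a + (n-1)d = 13 + (21-1)×(-11) = -207
S_21 = 21/2 × (13 + (-207))
S_21 = 21/2 × (-194) = -2037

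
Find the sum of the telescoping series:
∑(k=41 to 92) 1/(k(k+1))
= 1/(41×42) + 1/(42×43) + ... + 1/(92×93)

Partial fractions: 1/(k(k+1)) = 1/k - 1/(k+1)
The series telescopes:
= (1/41 - 1/42) + (1/42 - 1/43) + ... + (1/92 - 1/93)
= 1/41 - 1/93
= 52/3813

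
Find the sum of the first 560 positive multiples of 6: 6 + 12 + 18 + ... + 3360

Factor out 6: = 6(1 + 2 + ... + 560) = 6 × n(n+1)/2
= 6 × 560×561/2
= 6 × 157080
= 942480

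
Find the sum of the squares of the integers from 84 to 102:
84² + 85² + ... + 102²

Use ∑_{k=1}^{n} k² = n(n+1)(2n+1)/6, then subtract the first 83 terms.
∑_{k=1}^{102} k² = 102×103×205/6 = 358955
∑_{k=1}^{83} k² = 83×84×167/6 = 194054
∑_{k=84}^{102} k² = 358955 - 194054 = 164901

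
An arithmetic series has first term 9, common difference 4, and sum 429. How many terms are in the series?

Using S = n/2 × [2a + (n-1)d]
429 = n/2 × [2(9) + (n-1)(4)]
429 = n/2 × [18 + 4n - 4]
858 = n × [14 + 4n]
4n² + (14)n - 858 = 0
Discriminant: Δ = (14)² - 4(4)(-858) = 196 + 13728 = 13924
√Δ = 118
n = [-(14) + √Δ] / (2·4) = (-14 + 118) / 8 = 104 / 8 = 13
(The negative root is discarded since n must be a positive integer.)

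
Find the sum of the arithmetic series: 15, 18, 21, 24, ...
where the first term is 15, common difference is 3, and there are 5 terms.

Sₙ = n/2 × (first + last)
Last term = a + (n-1)d = 15 + (5-1)×3 = 27
S_5 = 5/2 × (15 + 27)
S_5 = 5/2 × 42 = 105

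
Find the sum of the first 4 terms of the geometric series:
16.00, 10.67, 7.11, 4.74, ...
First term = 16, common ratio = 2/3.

Sₙ = a(1 - rⁿ) / (1 - r)
S_4 = 16(1 - (2/3)^4) / (1 - (2/3))
S_4 = 16(1 - (16/81)) / (1/3)
S_4 = 1040/27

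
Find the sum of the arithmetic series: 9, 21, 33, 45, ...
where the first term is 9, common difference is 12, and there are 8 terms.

Sₙ = n/2 × (first + last)
Last term = a + (n-1)d = 9 + (8-1)×12 = 93
S_8 = 8/2 × (9 + 93)
S_8 = 8/2 × 102 = 408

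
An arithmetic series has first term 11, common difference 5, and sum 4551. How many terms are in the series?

Using S = n/2 × [2a + (n-1)d]
4551 = n/2 × [2(11) + (n-1)(5)]
4551 = n/2 × [22 + 5n - 5]
9102 = n × [17 + 5n]
5n² + (17)n - 9102 = 0
Discriminant: Δ = (17)² - 4(5)(-9102) = 289 + 182040 = 182329
√Δ = 427
n = [-(17) + √Δ] / (2·5) = (-17 + 427) / 10 = 410 / 10 = 41
(The negative root is discarded since n must be a positive integer.)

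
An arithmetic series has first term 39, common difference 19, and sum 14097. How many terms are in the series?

Using S = n/2 × [2a + (n-1)d]
14097 = n/2 × [2(39) + (n-1)(19)]
14097 = n/2 × [78 + 19n - 19]
28194 = n × [59 + 19n]
19n² + (59)n - 28194 = 0
Discriminant: Δ = (59)² - 4(19)(-28194) = 3481 + 2142744 = 2146225
√Δ = 1465
n = [-(59) + √Δ] / (2·19) = (-59 + 1465) / 38 = 1406 / 38 = 37
(The negative root is discarded since n must be a positive integer.)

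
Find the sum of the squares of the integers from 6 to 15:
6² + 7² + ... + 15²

Use ∑_{k=1}^{n} k² = n(n+1)(2n+1)/6, then subtract the first 5 terms.
∑_{k=1}^{15} k² = 15×16×31/6 = 1240
∑_{k=1}^{5} k² = 5×6×11/6 = 55
∑_{k=6}^{15} k² = 1240 - 55 = 1185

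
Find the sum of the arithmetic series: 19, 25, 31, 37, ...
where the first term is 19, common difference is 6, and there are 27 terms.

Sₙ = n/2 × (first + last)
Last term = a + (n-1)d = 19 + (27-1)×6 = 175
S_27 = 27/2 × (19 + 175)
S_27 = 27/2 × 194 = 2619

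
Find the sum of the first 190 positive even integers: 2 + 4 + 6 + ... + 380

Sum of first n even numbers = n(n+1)
= 190×191
= 36290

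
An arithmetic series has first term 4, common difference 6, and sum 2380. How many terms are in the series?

Using S = n/2 × [2a + (n-1)d]
2380 = n/2 × [2(4) + (n-1)(6)]
2380 = n/2 × [8 + 6n - 6]
4760 = n × [2 + 6n]
6n² + (2)n - 4760 = 0
Discriminant: Δ = (2)² - 4(6)(-4760) = 4 + 114240 = 114244
√Δ = 338
n = [-(2) + √Δ] / (2·6) = (-2 + 338) / 12 = 336 / 12 = 28
(The negative root is discarded since n must be a positive integer.)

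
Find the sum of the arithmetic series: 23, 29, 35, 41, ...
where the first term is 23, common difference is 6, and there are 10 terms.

Sₙ = n/2 × (first + last)
Last term = a + (n-1)d = 23 + (10-1)×6 = 77
S_10 = 10/2 × (23 + 77)
S_10 = 10/2 × 100 = 500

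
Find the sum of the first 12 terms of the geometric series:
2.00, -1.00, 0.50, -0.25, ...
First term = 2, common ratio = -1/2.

Sₙ = a(1 - rⁿ) / (1 - r)
S_12 = 2(1 - (-1/2)^12) / (1 - (-1/2))
S_12 = 2(1 - (1/4096)) / (3/2)
S_12 = 1365/1024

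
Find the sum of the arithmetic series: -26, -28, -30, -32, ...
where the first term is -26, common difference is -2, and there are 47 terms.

Sₙ = n/2 × (first + last)
Last term = a + (n-1)d = -26 + (47-1)×(-2) = -118
S_47 = 47/2 × (-26 + (-118))
S_47 = 47/2 × (-144) = -3384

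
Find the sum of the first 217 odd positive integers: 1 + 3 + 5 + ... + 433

Sum of first n odd numbers = n²
= 217²
= 47089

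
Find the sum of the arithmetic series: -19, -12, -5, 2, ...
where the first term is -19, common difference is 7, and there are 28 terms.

Sₙ = n/2 × (first + last)
Last term = a + (n-1)d = -19 + (28-1)×7 = 170
S_28 = 28/2 × (-19 + 170)
S_28 = 28/2 × 151 = 2114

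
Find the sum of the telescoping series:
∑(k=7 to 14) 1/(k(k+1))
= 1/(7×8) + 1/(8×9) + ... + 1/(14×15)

Partial fractions: 1/(k(k+1)) = 1/k - 1/(k+1)
The series telescopes:
= (1/7 - 1/8) + (1/8 - 1/9) + ... + (1/14 - 1/15)
= 1/7 - 1/15
= 8/105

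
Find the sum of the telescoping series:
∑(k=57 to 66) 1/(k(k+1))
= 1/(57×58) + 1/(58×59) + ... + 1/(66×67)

Partial fractions: 1/(k(k+1)) = 1/k - 1/(k+1)
The series telescopes:
= (1/57 - 1/58) + (1/58 - 1/59) + ... + (1/66 - 1/67)
= 1/57 - 1/67
= 10/3819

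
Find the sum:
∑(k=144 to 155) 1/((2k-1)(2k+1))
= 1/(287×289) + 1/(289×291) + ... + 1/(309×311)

Partial fractions: 1/((2k-1)(2k+1)) = (1/2)[1/(2k-1) - 1/(2k+1)]
The series telescopes:
= (1/2)[1/287 - 1/311]
= 12/89257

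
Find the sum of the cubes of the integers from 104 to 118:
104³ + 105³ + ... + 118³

Use ∑_{k=1}^{n} k³ = [n(n+1)/2]², then subtract the first 103 terms.
∑_{k=1}^{118} k³ = [118×119/2]² = 7021² = 49294441
∑_{k=1}^{103} k³ = [103×104/2]² = 5356² = 28686736
∑_{k=104}^{118} k³ = 49294441 - 28686736 = 20607705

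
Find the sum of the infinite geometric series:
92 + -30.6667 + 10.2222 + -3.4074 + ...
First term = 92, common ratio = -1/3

For |r| < 1, S = a / (1 - r)
S = 92 / (1 - (-1/3))
S = 92 / (4/3)
S = 69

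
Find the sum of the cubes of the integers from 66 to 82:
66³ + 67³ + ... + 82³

Use ∑_{k=1}^{n} k³ = [n(n+1)/2]², then subtract the first 65 terms.
∑_{k=1}^{82} k³ = [82×83/2]² = 3403² = 11580409
∑_{k=1}^{65} k³ = [65×66/2]² = 2145² = 4601025
∑_{k=66}^{82} k³ = 11580409 - 4601025 = 6979384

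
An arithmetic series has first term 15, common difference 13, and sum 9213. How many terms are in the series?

Using S = n/2 × [2a + (n-1)d]
9213 = n/2 × [2(15) + (n-1)(13)]
9213 = n/2 × [30 + 13n - 13]
18426 = n × [17 + 13n]
13n² + (17)n - 18426 = 0
Discriminant: Δ = (17)² - 4(13)(-18426) = 289 + 958152 = 958441
√Δ = 979
n = [-(17) + √Δ] / (2·13) = (-17 + 979) / 26 = 962 / 26 = 37
(The negative root is discarded since n must be a positive integer.)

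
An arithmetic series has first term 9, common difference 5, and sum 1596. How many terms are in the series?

Using S = n/2 × [2a + (n-1)d]
1596 = n/2 × [2(9) + (n-1)(5)]
1596 = n/2 × [18 + 5n - 5]
3192 = n × [13 + 5n]
5n² + (13)n - 3192 = 0
Discriminant: Δ = (13)² - 4(5)(-3192) = 169 + 63840 = 64009
√Δ = 253
n = [-(13) + √Δ] / (2·5) = (-13 + 253) / 10 = 240 / 10 = 24
(The negative root is discarded since n must be a positive integer.)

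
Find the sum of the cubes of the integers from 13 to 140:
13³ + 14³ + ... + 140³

Use ∑_{k=1}^{n} k³ = [n(n+1)/2]², then subtract the first 12 terms.
∑_{k=1}^{140} k³ = [140×141/2]² = 9870² = 97416900
∑_{k=1}^{12} k³ = [12×13/2]² = 78² = 6084
∑_{k=13}^{140} k³ = 97416900 - 6084 = 97410816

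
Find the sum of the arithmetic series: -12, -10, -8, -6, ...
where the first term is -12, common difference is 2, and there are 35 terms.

Sₙ = n/2 × (first + last)
Last term = a + (n-1)d = -12 + (35-1)×2 = 56
S_35 = 35/2 × (-12 + 56)
S_35 = 35/2 × 44 = 770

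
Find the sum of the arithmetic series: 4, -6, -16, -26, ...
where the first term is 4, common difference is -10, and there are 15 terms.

Sₙ = n/2 × (first + last)
Last term = a + (n-1)d = 4 + (15-1)×(-10) = -136
S_15 = 15/2 × (4 + (-136))
S_15 = 15/2 × (-132) = -990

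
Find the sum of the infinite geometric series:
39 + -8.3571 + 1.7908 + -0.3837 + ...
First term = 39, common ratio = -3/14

For |r| < 1, S = a / (1 - r)
S = 39 / (1 - (-3/14))
S = 39 / (17/14)
S = 546/17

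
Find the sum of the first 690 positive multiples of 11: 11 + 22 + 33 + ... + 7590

Factor out 11: = 11(1 + 2 + ... + 690) = 11 × n(n+1)/2
= 11 × 690×691/2
= 11 × 238395
= 2622345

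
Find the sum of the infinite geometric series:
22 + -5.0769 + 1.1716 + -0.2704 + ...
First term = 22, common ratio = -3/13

For |r| < 1, S = a / (1 - r)
S = 22 / (1 - (-3/13))
S = 22 / (16/13)
S = 143/8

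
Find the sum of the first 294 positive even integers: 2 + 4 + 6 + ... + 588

Sum of first n even numbers = n(n+1)
= 294×295
= 86730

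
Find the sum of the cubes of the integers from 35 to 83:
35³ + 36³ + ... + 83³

Use ∑_{k=1}^{n} k³ = [n(n+1)/2]², then subtract the first 34 terms.
∑_{k=1}^{83} k³ = [83×84/2]² = 3486² = 12152196
∑_{k=1}^{34} k³ = [34×35/2]² = 595² = 354025
∑_{k=35}^{83} k³ = 12152196 - 354025 = 11798171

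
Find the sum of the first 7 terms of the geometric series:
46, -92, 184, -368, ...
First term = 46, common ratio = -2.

Sₙ = a(1 - rⁿ) / (1 - r)
S_7 = 46(1 - (-2)^7) / (1 - (-2))
S_7 = 46(1 - (-128)) / (3)
S_7 = 1978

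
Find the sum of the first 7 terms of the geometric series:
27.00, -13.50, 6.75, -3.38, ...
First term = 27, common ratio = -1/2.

Sₙ = a(1 - rⁿ) / (1 - r)
S_7 = 27(1 - (-1/2)^7) / (1 - (-1/2))
S_7 = 27(1 - (-1/128)) / (3/2)
S_7 = 1161/64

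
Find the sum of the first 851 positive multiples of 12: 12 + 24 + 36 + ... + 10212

Factor out 12: = 12(1 + 2 + ... + 851) = 12 × n(n+1)/2
= 12 × 851×852/2
= 12 × 362526
= 4350312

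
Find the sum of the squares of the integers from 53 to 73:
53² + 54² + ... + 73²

Use ∑_{k=1}^{n} k² = n(n+1)(2n+1)/6, then subtract the first 52 terms.
∑_{k=1}^{73} k² = 73×74×147/6 = 132349
∑_{k=1}^{52} k² = 52×53×105/6 = 48230
∑_{k=53}^{73} k² = 132349 - 48230 = 84119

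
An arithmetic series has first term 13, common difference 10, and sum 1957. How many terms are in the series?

Using S = n/2 × [2a + (n-1)d]
1957 = n/2 × [2(13) + (n-1)(10)]
1957 = n/2 × [26 + 10n - 10]
3914 = n × [16 + 10n]
10n² + (16)n - 3914 = 0
Discriminant: Δ = (16)² - 4(10)(-3914) = 256 + 156560 = 156816
√Δ = 396
n = [-(16) + √Δ] / (2·10) = (-16 + 396) / 20 = 380 / 20 = 19
(The negative root is discarded since n must be a positive integer.)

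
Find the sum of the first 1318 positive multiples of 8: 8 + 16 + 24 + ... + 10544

Factor out 8: = 8(1 + 2 + ... + 1318) = 8 × n(n+1)/2
= 8 × 1318×1319/2
= 8 × 869221
= 6953768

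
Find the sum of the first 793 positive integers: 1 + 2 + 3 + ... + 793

Formula: ∑k = n(n+1)/2
= 793×794/2
= 629642/2
= 314821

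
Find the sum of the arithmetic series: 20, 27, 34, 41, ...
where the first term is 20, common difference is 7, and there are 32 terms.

Sₙ = n/2 × (first + last)
Last term = a + (n-1)d = 20 + (32-1)×7 = 237
S_32 = 32/2 × (20 + 237)
S_32 = 32/2 × 257 = 4112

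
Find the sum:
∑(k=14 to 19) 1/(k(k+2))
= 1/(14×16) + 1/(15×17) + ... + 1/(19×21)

Partial fractions: 1/(k(k+2)) = (1/2)[1/k - 1/(k+2)]
Telescoping leaves the first two and last two terms:
= (1/2)[1/14 + 1/15 - 1/20 - 1/21]
= 17/840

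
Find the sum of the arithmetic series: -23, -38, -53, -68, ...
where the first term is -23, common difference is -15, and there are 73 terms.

Sₙ = n/2 × (first + last)
Last term = a + (n-1)d = -23 + (73-1)×(-15) = -1103
S_73 = 73/2 × (-23 + (-1103))
S_73 = 73/2 × (-1126) = -41099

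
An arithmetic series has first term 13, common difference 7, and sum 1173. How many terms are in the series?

Using S = n/2 × [2a + (n-1)d]
1173 = n/2 × [2(13) + (n-1)(7)]
1173 = n/2 × [26 + 7n - 7]
2346 = n × [19 + 7n]
7n² + (19)n - 2346 = 0
Discriminant: Δ = (19)² - 4(7)(-2346) = 361 + 65688 = 66049
√Δ = 257
n = [-(19) + √Δ] / (2·7) = (-19 + 257) / 14 = 238 / 14 = 17
(The negative root is discarded since n must be a positive integer.)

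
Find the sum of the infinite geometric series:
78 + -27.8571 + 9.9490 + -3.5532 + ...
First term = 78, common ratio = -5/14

For |r| < 1, S = a / (1 - r)
S = 78 / (1 - (-5/14))
S = 78 / (19/14)
S = 1092/19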